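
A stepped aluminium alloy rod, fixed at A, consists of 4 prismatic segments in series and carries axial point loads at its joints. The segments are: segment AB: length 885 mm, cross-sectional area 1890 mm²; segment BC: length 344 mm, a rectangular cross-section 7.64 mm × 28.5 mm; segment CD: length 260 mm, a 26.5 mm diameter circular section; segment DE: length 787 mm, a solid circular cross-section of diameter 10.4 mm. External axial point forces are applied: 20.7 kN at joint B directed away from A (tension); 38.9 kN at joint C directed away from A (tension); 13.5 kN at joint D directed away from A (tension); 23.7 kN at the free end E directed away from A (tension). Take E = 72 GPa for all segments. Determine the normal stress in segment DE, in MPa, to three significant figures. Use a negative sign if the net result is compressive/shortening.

279 MPa

Internal axial forces (sectioning from the free end, tension +): N_DE = 23.7 kN, N_CD = 37.2 kN, N_BC = 76.1 kN, N_AB = 96.8 kN.
A_DE = 84.95 mm².
σ_DE = N_DE/A_DE = 23700/84.95 = 279 MPa.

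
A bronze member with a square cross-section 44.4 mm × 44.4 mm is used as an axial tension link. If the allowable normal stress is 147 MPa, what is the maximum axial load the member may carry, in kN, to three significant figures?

290 kN

A = 1971 mm².
P_max = σ_allow · A = 147 · 1971 = 289800 N = 289.8 kN.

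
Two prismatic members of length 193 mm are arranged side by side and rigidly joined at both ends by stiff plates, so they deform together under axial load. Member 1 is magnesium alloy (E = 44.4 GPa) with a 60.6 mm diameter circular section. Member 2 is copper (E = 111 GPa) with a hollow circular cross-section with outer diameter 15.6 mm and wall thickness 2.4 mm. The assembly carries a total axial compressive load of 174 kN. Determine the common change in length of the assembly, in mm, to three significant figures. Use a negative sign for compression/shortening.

A_1 = 2884 mm².
A_2 = 99.53 mm².
Equal strain + equilibrium ⇒ each member carries load in proportion to AE: A₁E₁ = 128100000 N, A₂E₂ = 11050000 N, ΣAE = 139100000 N.
δ = PL/ΣAE = -174000·193/139100000 = -0.2414 mm.

-0.241 mm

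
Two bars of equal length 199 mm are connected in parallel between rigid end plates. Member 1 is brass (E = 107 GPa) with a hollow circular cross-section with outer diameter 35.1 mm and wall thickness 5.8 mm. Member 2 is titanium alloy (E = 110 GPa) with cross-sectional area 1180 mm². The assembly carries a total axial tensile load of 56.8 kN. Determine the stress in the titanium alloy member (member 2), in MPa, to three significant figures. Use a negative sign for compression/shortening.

33.4 MPa

A_1 = 533.9 mm².
Equal strain + equilibrium ⇒ each member carries load in proportion to AE: A₁E₁ = 57130000 N, A₂E₂ = 129800000 N, ΣAE = 186900000 N.
σ₂ = P·E₂/ΣAE = 56800·110000/186900000 = 33.43 MPa.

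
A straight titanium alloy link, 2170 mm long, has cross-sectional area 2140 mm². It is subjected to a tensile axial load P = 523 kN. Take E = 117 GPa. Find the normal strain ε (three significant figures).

σ = N/A = 244.4 MPa; ε = σ/E = 244.4/117000 = 2.089e-03.

0.00209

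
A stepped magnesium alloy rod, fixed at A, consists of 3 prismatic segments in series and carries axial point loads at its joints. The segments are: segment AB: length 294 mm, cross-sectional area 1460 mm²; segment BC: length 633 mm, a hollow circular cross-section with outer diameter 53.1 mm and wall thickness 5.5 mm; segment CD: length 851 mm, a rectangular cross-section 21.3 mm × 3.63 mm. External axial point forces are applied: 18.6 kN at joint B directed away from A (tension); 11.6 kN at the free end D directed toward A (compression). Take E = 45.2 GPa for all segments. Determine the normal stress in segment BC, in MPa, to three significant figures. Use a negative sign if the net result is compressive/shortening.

-14.1 MPa

Internal axial forces (sectioning from the free end, tension +): N_CD = -11.6 kN, N_BC = -11.6 kN, N_AB = 7 kN.
A_BC = 822.5 mm².
σ_BC = N_BC/A_BC = -11600/822.5 = -14.1 MPa.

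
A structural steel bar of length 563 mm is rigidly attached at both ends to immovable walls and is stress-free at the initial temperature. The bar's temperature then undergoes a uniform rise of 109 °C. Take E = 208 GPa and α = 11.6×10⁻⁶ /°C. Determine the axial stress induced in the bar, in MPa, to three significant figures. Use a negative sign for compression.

-263 MPa

Free thermal expansion αLΔT = 11.6e-6 · 563 · 109 = 0.7119 mm.
The walls impose strain ε = −(0.7119)/563 = -1.2644e-03; σ = Eε = 208000 · -1.2644e-03 = -263 MPa.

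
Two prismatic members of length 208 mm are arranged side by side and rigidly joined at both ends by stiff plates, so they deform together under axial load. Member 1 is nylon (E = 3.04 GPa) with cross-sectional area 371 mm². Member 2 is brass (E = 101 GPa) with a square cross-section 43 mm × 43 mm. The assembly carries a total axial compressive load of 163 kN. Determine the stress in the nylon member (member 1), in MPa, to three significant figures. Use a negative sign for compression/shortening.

-2.64 MPa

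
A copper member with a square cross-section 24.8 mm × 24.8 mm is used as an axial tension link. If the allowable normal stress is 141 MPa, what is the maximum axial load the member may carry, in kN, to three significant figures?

A = 615 mm².
P_max = σ_allow · A = 141 · 615 = 86720 N = 86.72 kN.

86.7 kN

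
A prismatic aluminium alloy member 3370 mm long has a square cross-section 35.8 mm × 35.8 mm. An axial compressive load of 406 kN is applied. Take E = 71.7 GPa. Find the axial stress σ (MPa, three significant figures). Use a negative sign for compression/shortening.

-317 MPa

A = 1282 mm².
σ = N/A = -406000/1282 = -316.8 MPa.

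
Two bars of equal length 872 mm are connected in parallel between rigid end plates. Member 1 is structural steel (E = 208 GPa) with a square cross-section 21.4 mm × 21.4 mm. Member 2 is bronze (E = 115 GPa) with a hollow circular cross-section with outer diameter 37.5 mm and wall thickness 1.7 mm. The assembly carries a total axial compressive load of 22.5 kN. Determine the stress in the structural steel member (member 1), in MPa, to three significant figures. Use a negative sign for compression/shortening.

A_1 = 458 mm².
A_2 = 191.2 mm².
Equal strain + equilibrium ⇒ each member carries load in proportion to AE: A₁E₁ = 95260000 N, A₂E₂ = 21990000 N, ΣAE = 117200000 N.
σ₁ = P·E₁/ΣAE = -22500·208000/117200000 = -39.92 MPa.

-39.9 MPa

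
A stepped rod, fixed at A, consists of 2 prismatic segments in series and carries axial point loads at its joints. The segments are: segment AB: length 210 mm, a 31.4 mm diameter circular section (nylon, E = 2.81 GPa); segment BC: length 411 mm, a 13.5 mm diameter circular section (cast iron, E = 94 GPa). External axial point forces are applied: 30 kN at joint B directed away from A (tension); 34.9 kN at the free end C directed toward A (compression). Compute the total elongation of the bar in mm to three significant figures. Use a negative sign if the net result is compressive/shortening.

Internal axial forces (sectioning from the free end, tension +): N_BC = -34.9 kN, N_AB = -4.9 kN.
A_AB = 774.4 mm².
A_BC = 143.1 mm².
δ_AB = -4900·210/(774.4·2810) = -0.4729 mm
δ_BC = -34900·411/(143.1·94000) = -1.066 mm
δ = Σδ_i = -1.539 mm.

-1.54 mm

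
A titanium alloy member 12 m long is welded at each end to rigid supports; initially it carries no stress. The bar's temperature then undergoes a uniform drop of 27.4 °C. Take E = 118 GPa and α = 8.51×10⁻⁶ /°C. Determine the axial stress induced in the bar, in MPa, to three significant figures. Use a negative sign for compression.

Free thermal expansion αLΔT = 8.51e-6 · 12000 · -27.4 = -2.798 mm.
The walls impose strain ε = −(-2.798)/12000 = 2.3317e-04; σ = Eε = 118000 · 2.3317e-04 = 27.51 MPa.

27.5 MPa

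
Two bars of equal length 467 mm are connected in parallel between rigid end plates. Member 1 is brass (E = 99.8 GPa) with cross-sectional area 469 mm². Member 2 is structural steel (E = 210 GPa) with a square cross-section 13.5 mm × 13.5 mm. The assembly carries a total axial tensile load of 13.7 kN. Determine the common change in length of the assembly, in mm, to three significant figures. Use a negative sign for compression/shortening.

A_2 = 182.2 mm².
Equal strain + equilibrium ⇒ each member carries load in proportion to AE: A₁E₁ = 46810000 N, A₂E₂ = 38270000 N, ΣAE = 85080000 N.
δ = PL/ΣAE = 13700·467/85080000 = 0.0752 mm.

0.0752 mm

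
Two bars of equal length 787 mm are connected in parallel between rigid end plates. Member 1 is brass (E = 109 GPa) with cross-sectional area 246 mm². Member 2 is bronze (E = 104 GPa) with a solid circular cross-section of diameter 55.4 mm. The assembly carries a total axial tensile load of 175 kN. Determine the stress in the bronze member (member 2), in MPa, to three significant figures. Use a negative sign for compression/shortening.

A_2 = 2411 mm².
Equal strain + equilibrium ⇒ each member carries load in proportion to AE: A₁E₁ = 26810000 N, A₂E₂ = 250700000 N, ΣAE = 277500000 N.
σ₂ = P·E₂/ΣAE = 175000·104000/277500000 = 65.58 MPa.

65.6 MPa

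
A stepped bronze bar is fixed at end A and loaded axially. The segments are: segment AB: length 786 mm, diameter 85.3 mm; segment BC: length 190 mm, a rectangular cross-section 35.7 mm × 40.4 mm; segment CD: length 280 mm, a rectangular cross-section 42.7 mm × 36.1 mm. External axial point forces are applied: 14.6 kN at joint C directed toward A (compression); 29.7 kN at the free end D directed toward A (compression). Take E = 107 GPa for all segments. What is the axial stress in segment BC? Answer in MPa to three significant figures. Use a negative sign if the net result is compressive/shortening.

Internal axial forces (sectioning from the free end, tension +): N_CD = -29.7 kN, N_BC = -44.3 kN, N_AB = -44.3 kN.
A_BC = 1442 mm².
σ_BC = N_BC/A_BC = -44300/1442 = -30.72 MPa.

-30.7 MPa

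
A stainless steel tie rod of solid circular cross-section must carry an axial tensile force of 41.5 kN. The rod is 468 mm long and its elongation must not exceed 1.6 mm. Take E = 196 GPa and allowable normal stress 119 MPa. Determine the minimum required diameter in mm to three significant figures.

21.1 mm

Required area A ≥ P/σ_allow = 41500/119 = 348.7 mm².
For a solid circular section, d ≥ √(4A/π) = 21.07 mm.
Elongation limit: A ≥ PL/(Eδ_allow) = 41500·468/(196000·1.6) = 61.93 mm² ⇒ d ≥ 8.88 mm.
The stress limit governs.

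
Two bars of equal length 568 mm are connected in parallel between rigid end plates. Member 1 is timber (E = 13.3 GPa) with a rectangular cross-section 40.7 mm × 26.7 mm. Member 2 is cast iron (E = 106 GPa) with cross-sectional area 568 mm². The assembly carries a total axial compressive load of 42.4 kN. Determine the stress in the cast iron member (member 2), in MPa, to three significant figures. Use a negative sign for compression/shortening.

-60.2 MPa

A_1 = 1087 mm².
Equal strain + equilibrium ⇒ each member carries load in proportion to AE: A₁E₁ = 14450000 N, A₂E₂ = 60210000 N, ΣAE = 74660000 N.
σ₂ = P·E₂/ΣAE = -42400·106000/74660000 = -60.2 MPa.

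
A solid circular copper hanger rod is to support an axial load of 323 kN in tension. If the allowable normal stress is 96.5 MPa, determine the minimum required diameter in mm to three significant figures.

65.3 mm

Required area A ≥ P/σ_allow = 323000/96.5 = 3347 mm².
For a solid circular section, d ≥ √(4A/π) = 65.28 mm.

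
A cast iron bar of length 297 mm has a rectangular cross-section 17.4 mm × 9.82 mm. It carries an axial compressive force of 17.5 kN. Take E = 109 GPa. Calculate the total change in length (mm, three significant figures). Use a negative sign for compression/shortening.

A = 170.9 mm².
δ_mech = NL/(AE) = -17500·297/(170.9·109000) = -0.2791 mm.

-0.279 mm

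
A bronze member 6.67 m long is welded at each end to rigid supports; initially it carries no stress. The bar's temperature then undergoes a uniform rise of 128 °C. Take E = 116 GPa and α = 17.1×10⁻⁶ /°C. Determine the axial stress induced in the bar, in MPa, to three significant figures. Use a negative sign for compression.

-254 MPa

Free thermal expansion αLΔT = 17.1e-6 · 6670 · 128 = 14.6 mm.
The walls impose strain ε = −(14.6)/6670 = -2.1888e-03; σ = Eε = 116000 · -2.1888e-03 = -253.9 MPa.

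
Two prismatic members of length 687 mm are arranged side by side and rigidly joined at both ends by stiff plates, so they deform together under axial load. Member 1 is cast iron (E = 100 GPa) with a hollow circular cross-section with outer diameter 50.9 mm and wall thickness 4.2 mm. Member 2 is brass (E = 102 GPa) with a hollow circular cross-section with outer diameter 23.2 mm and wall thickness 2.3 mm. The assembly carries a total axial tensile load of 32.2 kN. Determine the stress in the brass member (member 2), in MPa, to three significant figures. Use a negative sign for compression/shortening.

42.6 MPa

A_1 = 616.2 mm².
A_2 = 151 mm².
Equal strain + equilibrium ⇒ each member carries load in proportion to AE: A₁E₁ = 61620000 N, A₂E₂ = 15400000 N, ΣAE = 77020000 N.
σ₂ = P·E₂/ΣAE = 32200·102000/77020000 = 42.64 MPa.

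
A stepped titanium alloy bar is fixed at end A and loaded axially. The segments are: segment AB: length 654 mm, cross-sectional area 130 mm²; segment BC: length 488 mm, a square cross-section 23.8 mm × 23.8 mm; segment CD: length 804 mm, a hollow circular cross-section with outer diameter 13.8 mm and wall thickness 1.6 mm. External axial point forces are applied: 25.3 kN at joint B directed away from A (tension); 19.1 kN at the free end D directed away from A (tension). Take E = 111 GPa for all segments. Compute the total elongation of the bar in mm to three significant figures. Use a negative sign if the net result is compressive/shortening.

Internal axial forces (sectioning from the free end, tension +): N_CD = 19.1 kN, N_BC = 19.1 kN, N_AB = 44.4 kN.
A_BC = 566.4 mm².
A_CD = 61.32 mm².
δ_AB = 44400·654/(130·111000) = 2.012 mm
δ_BC = 19100·488/(566.4·111000) = 0.1482 mm
δ_CD = 19100·804/(61.32·111000) = 2.256 mm
δ = Σδ_i = 4.417 mm.

4.42 mm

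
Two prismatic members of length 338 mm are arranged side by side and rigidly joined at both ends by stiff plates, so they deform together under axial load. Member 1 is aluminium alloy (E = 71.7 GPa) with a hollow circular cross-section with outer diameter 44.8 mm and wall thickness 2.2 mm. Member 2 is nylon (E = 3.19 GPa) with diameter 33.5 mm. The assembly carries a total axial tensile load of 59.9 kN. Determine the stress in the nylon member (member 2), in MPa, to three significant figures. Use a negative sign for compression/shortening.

A_1 = 294.4 mm².
A_2 = 881.4 mm².
Equal strain + equilibrium ⇒ each member carries load in proportion to AE: A₁E₁ = 21110000 N, A₂E₂ = 2812000 N, ΣAE = 23920000 N.
σ₂ = P·E₂/ΣAE = 59900·3190/23920000 = 7.988 MPa.

7.99 MPa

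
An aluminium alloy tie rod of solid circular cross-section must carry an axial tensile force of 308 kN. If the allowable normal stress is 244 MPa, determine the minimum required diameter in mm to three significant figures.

40.1 mm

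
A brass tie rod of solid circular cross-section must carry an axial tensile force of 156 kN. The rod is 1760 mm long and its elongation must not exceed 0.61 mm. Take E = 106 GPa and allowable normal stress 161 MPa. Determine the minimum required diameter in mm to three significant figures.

73.5 mm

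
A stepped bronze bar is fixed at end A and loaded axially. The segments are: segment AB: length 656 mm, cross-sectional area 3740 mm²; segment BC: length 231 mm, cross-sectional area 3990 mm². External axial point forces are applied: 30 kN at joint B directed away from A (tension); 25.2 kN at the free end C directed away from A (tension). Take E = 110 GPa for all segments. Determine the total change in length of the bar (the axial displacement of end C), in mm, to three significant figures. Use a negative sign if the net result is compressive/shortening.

0.101 mm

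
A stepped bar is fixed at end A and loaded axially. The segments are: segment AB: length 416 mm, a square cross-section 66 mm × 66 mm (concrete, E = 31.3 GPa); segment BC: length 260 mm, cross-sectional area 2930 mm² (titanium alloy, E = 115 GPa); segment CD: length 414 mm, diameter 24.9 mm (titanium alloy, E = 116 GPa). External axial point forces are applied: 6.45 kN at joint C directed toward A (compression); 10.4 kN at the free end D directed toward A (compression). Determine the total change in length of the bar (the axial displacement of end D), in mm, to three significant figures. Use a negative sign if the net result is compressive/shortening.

-0.141 mm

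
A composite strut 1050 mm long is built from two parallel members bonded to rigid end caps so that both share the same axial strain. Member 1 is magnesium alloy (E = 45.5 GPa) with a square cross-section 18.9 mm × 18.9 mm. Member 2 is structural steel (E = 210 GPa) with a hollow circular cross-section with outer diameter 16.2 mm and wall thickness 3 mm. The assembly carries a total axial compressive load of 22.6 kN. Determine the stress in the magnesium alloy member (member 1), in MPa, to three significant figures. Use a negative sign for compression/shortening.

A_1 = 357.2 mm².
A_2 = 124.4 mm².
Equal strain + equilibrium ⇒ each member carries load in proportion to AE: A₁E₁ = 16250000 N, A₂E₂ = 26130000 N, ΣAE = 42380000 N.
σ₁ = P·E₁/ΣAE = -22600·45500/42380000 = -24.26 MPa.

-24.3 MPa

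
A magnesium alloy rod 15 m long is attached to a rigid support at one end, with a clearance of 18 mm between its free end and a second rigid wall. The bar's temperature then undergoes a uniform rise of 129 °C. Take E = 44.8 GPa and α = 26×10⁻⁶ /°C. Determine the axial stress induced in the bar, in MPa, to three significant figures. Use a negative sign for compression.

Free thermal expansion αLΔT = 26e-6 · 15000 · 129 = 50.31 mm.
The walls engage after the gap closes; constrained expansion = 50.31 − 18 = 32.31 mm.
The walls impose strain ε = −(32.31)/15000 = -2.1540e-03; σ = Eε = 44800 · -2.1540e-03 = -96.5 MPa.

-96.5 MPa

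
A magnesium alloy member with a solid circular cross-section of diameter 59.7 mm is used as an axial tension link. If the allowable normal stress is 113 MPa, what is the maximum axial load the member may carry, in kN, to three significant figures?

A = 2799 mm².
P_max = σ_allow · A = 113 · 2799 = 316300 N = 316.3 kN.

316 kN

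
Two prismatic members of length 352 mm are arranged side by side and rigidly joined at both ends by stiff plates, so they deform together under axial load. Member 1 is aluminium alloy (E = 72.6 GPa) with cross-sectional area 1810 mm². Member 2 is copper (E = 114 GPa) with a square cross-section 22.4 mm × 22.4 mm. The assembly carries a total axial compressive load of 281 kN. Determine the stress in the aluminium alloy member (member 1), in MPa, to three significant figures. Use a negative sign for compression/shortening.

-108 MPa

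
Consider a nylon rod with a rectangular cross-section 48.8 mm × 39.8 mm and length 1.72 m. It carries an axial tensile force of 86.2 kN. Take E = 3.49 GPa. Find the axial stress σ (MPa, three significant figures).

44.4 MPa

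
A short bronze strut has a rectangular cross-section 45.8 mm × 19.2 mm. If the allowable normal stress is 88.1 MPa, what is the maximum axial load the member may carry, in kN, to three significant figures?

77.5 kN

A = 879.4 mm².
P_max = σ_allow · A = 88.1 · 879.4 = 77470 N = 77.47 kN.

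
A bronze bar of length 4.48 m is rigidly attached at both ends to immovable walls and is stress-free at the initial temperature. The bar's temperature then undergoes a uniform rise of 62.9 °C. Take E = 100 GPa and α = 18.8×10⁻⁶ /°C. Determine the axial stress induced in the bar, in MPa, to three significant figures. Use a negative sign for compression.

-118 MPa

Free thermal expansion αLΔT = 18.8e-6 · 4480 · 62.9 = 5.298 mm.
The walls impose strain ε = −(5.298)/4480 = -1.1825e-03; σ = Eε = 100000 · -1.1825e-03 = -118.3 MPa.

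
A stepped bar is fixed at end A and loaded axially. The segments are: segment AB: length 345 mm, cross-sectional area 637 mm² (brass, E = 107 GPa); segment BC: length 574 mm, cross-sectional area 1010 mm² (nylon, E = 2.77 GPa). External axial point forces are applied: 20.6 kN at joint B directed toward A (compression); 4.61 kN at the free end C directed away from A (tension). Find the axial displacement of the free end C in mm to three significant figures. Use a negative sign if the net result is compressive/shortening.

Internal axial forces (sectioning from the free end, tension +): N_BC = 4.61 kN, N_AB = -15.99 kN.
δ_AB = -15990·345/(637·107000) = -0.08094 mm
δ_BC = 4610·574/(1010·2770) = 0.9458 mm
δ = Σδ_i = 0.8649 mm.

0.865 mm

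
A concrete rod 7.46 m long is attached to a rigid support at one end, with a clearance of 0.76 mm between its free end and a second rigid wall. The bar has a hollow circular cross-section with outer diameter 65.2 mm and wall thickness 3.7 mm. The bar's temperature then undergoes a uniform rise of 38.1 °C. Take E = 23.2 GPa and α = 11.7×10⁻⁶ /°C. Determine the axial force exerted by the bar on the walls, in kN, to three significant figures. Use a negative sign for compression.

Free thermal expansion αLΔT = 11.7e-6 · 7460 · 38.1 = 3.325 mm.
The walls engage after the gap closes; constrained expansion = 3.325 − 0.76 = 2.565 mm.
The walls impose strain ε = −(2.565)/7460 = -3.4389e-04; σ = Eε = 23200 · -3.4389e-04 = -7.978 MPa.
Wall reaction R = σ·A = -7.978·714.9 = -5703 N = -5.703 kN.

-5.70 kN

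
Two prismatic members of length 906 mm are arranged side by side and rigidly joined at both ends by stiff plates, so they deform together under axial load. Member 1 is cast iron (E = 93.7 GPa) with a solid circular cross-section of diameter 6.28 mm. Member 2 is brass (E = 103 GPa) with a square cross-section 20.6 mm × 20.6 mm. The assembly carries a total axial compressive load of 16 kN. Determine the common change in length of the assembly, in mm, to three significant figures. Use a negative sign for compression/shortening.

-0.311 mm

A_1 = 30.97 mm².
A_2 = 424.4 mm².
Equal strain + equilibrium ⇒ each member carries load in proportion to AE: A₁E₁ = 2902000 N, A₂E₂ = 43710000 N, ΣAE = 46610000 N.
δ = PL/ΣAE = -16000·906/46610000 = -0.311 mm.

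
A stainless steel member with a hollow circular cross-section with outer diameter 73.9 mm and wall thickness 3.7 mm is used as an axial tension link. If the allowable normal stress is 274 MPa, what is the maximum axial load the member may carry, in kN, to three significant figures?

A = 816 mm².
P_max = σ_allow · A = 274 · 816 = 223600 N = 223.6 kN.

224 kN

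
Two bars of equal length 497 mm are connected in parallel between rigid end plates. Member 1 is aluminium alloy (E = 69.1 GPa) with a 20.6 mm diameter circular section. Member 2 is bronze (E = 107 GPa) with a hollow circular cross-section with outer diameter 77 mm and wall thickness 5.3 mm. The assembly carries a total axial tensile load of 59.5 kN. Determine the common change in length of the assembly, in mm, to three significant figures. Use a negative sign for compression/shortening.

0.196 mm

A_1 = 333.3 mm².
A_2 = 1194 mm².
Equal strain + equilibrium ⇒ each member carries load in proportion to AE: A₁E₁ = 23030000 N, A₂E₂ = 127700000 N, ΣAE = 150800000 N.
δ = PL/ΣAE = 59500·497/150800000 = 0.1961 mm.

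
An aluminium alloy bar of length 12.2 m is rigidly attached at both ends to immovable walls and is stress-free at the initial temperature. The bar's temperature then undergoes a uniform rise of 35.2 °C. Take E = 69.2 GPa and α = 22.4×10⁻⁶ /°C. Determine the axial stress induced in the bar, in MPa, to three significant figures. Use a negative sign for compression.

-54.6 MPa

Free thermal expansion αLΔT = 22.4e-6 · 12200 · 35.2 = 9.619 mm.
The walls impose strain ε = −(9.619)/12200 = -7.8848e-04; σ = Eε = 69200 · -7.8848e-04 = -54.56 MPa.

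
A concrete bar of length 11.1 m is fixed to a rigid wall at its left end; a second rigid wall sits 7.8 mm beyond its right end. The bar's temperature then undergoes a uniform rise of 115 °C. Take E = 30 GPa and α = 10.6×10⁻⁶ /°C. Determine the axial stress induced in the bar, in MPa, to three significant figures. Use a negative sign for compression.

-15.5 MPa

Free thermal expansion αLΔT = 10.6e-6 · 11100 · 115 = 13.53 mm.
The walls engage after the gap closes; constrained expansion = 13.53 − 7.8 = 5.731 mm.
The walls impose strain ε = −(5.731)/11100 = -5.1630e-04; σ = Eε = 30000 · -5.1630e-04 = -15.49 MPa.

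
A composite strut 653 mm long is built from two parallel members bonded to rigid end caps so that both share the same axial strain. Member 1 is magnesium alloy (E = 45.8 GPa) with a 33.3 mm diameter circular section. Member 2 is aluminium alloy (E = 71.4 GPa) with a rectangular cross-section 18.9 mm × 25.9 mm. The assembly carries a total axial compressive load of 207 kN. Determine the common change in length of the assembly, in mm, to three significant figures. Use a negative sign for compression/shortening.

-1.81 mm

A_1 = 870.9 mm².
A_2 = 489.5 mm².
Equal strain + equilibrium ⇒ each member carries load in proportion to AE: A₁E₁ = 39890000 N, A₂E₂ = 34950000 N, ΣAE = 74840000 N.
δ = PL/ΣAE = -207000·653/74840000 = -1.806 mm.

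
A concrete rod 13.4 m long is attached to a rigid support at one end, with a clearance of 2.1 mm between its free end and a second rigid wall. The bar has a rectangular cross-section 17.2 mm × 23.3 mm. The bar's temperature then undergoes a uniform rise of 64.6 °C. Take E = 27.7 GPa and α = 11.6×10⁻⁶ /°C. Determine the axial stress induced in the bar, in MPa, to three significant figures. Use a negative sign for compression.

Free thermal expansion αLΔT = 11.6e-6 · 13400 · 64.6 = 10.04 mm.
The walls engage after the gap closes; constrained expansion = 10.04 − 2.1 = 7.941 mm.
The walls impose strain ε = −(7.941)/13400 = -5.9264e-04; σ = Eε = 27700 · -5.9264e-04 = -16.42 MPa.

-16.4 MPa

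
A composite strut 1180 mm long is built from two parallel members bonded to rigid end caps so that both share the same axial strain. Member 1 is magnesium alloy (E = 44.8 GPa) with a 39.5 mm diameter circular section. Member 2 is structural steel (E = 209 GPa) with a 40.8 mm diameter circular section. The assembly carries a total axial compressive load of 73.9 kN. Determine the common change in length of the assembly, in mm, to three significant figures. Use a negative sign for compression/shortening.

-0.266 mm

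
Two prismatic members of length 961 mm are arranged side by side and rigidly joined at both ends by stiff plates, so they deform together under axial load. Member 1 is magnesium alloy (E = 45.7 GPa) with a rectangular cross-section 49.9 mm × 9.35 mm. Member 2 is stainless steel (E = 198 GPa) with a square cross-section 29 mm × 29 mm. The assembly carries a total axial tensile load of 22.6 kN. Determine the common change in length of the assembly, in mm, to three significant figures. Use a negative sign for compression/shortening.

0.116 mm

A_1 = 466.6 mm².
A_2 = 841 mm².
Equal strain + equilibrium ⇒ each member carries load in proportion to AE: A₁E₁ = 21320000 N, A₂E₂ = 166500000 N, ΣAE = 187800000 N.
δ = PL/ΣAE = 22600·961/187800000 = 0.1156 mm.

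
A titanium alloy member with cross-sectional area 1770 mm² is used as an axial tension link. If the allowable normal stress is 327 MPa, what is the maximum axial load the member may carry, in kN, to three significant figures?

579 kN

P_max = σ_allow · A = 327 · 1770 = 578800 N = 578.8 kN.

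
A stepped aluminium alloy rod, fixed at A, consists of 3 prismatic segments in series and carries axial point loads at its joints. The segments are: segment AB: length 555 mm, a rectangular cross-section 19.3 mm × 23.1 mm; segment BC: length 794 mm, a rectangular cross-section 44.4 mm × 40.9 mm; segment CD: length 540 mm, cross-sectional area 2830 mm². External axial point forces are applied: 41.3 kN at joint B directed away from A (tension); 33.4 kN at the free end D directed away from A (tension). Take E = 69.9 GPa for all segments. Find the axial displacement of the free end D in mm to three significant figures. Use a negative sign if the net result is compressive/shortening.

Internal axial forces (sectioning from the free end, tension +): N_CD = 33.4 kN, N_BC = 33.4 kN, N_AB = 74.7 kN.
A_AB = 445.8 mm².
A_BC = 1816 mm².
δ_AB = 74700·555/(445.8·69900) = 1.33 mm
δ_BC = 33400·794/(1816·69900) = 0.2089 mm
δ_CD = 33400·540/(2830·69900) = 0.09118 mm
δ = Σδ_i = 1.63 mm.

1.63 mm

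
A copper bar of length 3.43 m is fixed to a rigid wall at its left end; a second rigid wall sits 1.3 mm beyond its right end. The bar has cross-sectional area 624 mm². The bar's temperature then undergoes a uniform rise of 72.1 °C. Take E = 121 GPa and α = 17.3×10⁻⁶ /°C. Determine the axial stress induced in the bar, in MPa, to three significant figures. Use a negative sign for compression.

-105 MPa

Free thermal expansion αLΔT = 17.3e-6 · 3430 · 72.1 = 4.278 mm.
The walls engage after the gap closes; constrained expansion = 4.278 − 1.3 = 2.978 mm.
The walls impose strain ε = −(2.978)/3430 = -8.6832e-04; σ = Eε = 121000 · -8.6832e-04 = -105.1 MPa.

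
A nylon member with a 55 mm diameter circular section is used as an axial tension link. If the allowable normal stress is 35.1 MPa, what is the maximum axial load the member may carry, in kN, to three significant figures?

83.4 kN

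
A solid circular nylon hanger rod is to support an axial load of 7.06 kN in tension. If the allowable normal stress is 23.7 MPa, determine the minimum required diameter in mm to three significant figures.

19.5 mm

Required area A ≥ P/σ_allow = 7060/23.7 = 297.9 mm².
For a solid circular section, d ≥ √(4A/π) = 19.48 mm.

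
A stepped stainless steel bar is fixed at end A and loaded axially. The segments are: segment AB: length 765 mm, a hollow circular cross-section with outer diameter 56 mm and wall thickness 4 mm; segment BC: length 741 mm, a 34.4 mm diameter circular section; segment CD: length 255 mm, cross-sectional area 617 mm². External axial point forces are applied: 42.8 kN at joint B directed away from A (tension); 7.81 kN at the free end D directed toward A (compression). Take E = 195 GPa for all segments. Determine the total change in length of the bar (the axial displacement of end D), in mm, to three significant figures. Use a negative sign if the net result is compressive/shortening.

Internal axial forces (sectioning from the free end, tension +): N_CD = -7.81 kN, N_BC = -7.81 kN, N_AB = 34.99 kN.
A_AB = 653.5 mm².
A_BC = 929.4 mm².
δ_AB = 34990·765/(653.5·195000) = 0.2101 mm
δ_BC = -7810·741/(929.4·195000) = -0.03193 mm
δ_CD = -7810·255/(617·195000) = -0.01655 mm
δ = Σδ_i = 0.1616 mm.

0.162 mm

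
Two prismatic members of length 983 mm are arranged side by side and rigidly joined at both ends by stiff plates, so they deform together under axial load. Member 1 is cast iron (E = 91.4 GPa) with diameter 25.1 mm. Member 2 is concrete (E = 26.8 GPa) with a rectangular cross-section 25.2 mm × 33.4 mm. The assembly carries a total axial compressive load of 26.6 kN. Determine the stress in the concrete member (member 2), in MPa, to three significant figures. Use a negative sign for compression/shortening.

-10.5 MPa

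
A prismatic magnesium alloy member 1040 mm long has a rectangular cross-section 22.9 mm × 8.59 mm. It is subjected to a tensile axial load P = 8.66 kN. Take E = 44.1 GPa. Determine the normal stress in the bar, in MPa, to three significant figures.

A = 196.7 mm².
σ = N/A = 8660/196.7 = 44.02 MPa.

44.0 MPa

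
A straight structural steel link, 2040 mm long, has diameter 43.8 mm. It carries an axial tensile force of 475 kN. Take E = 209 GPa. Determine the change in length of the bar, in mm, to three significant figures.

A = 1507 mm².
δ_mech = NL/(AE) = 475000·2040/(1507·209000) = 3.077 mm.

3.08 mm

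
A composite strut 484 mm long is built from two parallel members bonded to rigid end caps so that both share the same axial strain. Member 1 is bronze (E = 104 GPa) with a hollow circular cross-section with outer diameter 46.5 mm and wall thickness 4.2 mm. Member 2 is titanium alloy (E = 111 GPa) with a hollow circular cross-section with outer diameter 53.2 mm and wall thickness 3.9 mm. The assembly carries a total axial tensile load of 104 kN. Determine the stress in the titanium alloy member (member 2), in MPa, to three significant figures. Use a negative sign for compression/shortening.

92.3 MPa

A_1 = 558.1 mm².
A_2 = 604 mm².
Equal strain + equilibrium ⇒ each member carries load in proportion to AE: A₁E₁ = 58050000 N, A₂E₂ = 67050000 N, ΣAE = 125100000 N.
σ₂ = P·E₂/ΣAE = 104000·111000/125100000 = 92.28 MPa.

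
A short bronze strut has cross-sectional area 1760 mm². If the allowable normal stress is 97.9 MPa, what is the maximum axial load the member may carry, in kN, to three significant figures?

P_max = σ_allow · A = 97.9 · 1760 = 172300 N = 172.3 kN.

172 kN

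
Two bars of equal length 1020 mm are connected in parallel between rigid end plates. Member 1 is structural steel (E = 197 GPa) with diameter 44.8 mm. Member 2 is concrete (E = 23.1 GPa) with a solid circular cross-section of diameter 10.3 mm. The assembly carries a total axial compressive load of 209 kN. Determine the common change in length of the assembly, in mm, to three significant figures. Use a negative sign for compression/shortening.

A_1 = 1576 mm².
A_2 = 83.32 mm².
Equal strain + equilibrium ⇒ each member carries load in proportion to AE: A₁E₁ = 310500000 N, A₂E₂ = 1925000 N, ΣAE = 312500000 N.
δ = PL/ΣAE = -209000·1020/312500000 = -0.6823 mm.

-0.682 mm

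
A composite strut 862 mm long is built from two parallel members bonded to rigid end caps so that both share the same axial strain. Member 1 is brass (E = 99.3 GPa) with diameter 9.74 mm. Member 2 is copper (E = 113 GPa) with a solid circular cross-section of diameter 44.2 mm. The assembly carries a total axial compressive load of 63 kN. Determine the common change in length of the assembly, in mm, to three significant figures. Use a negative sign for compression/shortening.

A_1 = 74.51 mm².
A_2 = 1534 mm².
Equal strain + equilibrium ⇒ each member carries load in proportion to AE: A₁E₁ = 7399000 N, A₂E₂ = 173400000 N, ΣAE = 180800000 N.
δ = PL/ΣAE = -63000·862/180800000 = -0.3004 mm.

-0.300 mm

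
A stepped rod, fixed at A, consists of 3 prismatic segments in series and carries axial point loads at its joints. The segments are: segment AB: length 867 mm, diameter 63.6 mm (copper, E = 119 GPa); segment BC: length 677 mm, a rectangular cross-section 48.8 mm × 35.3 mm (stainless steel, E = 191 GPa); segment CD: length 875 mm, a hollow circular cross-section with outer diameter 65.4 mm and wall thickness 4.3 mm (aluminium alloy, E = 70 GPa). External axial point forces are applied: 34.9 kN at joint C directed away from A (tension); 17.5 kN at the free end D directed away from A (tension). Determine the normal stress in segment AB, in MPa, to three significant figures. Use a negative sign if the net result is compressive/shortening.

16.5 MPa

Internal axial forces (sectioning from the free end, tension +): N_CD = 17.5 kN, N_BC = 52.4 kN, N_AB = 52.4 kN.
A_AB = 3177 mm².
σ_AB = N_AB/A_AB = 52400/3177 = 16.49 MPa.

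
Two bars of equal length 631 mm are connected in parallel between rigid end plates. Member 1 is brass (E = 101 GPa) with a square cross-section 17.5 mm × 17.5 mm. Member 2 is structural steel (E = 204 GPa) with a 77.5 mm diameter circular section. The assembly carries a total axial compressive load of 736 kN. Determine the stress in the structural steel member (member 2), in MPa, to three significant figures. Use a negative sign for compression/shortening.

-151 MPa

A_1 = 306.2 mm².
A_2 = 4717 mm².
Equal strain + equilibrium ⇒ each member carries load in proportion to AE: A₁E₁ = 30930000 N, A₂E₂ = 962300000 N, ΣAE = 993300000 N.
σ₂ = P·E₂/ΣAE = -736000·204000/993300000 = -151.2 MPa.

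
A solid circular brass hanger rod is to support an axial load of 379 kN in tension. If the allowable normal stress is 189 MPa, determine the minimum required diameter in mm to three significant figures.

Required area A ≥ P/σ_allow = 379000/189 = 2005 mm².
For a solid circular section, d ≥ √(4A/π) = 50.53 mm.

50.5 mm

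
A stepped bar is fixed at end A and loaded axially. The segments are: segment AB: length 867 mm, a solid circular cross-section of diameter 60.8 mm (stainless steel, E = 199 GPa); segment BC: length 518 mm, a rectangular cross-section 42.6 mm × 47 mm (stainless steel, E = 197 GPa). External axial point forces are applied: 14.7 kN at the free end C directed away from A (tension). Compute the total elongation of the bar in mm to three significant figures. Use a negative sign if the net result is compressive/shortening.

Internal axial forces (sectioning from the free end, tension +): N_BC = 14.7 kN, N_AB = 14.7 kN.
A_AB = 2903 mm².
A_BC = 2002 mm².
δ_AB = 14700·867/(2903·199000) = 0.02206 mm
δ_BC = 14700·518/(2002·197000) = 0.01931 mm
δ = Σδ_i = 0.04136 mm.

0.0414 mm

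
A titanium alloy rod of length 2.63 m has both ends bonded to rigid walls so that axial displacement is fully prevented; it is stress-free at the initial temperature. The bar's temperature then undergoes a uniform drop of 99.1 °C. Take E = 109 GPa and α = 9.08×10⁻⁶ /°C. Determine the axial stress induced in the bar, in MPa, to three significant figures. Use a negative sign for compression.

Free thermal expansion αLΔT = 9.08e-6 · 2630 · -99.1 = -2.367 mm.
The walls impose strain ε = −(-2.367)/2630 = 8.9983e-04; σ = Eε = 109000 · 8.9983e-04 = 98.08 MPa.

98.1 MPa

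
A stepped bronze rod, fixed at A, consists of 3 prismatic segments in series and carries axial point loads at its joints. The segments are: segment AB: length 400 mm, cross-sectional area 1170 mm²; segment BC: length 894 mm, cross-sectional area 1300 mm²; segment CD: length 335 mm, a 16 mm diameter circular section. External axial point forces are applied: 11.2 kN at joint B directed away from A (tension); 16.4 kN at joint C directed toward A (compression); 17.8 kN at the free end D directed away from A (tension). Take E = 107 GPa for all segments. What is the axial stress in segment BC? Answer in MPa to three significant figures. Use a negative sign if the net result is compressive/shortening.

1.08 MPa

Internal axial forces (sectioning from the free end, tension +): N_CD = 17.8 kN, N_BC = 1.4 kN, N_AB = 12.6 kN.
σ_BC = N_BC/A_BC = 1400/1300 = 1.077 MPa.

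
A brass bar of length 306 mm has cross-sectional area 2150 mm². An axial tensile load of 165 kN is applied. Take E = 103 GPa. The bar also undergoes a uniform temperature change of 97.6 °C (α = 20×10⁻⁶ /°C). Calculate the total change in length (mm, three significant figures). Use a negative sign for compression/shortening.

0.825 mm

δ_mech = NL/(AE) = 165000·306/(2150·103000) = 0.228 mm.
δ_thermal = αLΔT = 20e-6·306·97.6 = 0.5973 mm.
δ = δ_mech + δ_thermal = 0.8253 mm.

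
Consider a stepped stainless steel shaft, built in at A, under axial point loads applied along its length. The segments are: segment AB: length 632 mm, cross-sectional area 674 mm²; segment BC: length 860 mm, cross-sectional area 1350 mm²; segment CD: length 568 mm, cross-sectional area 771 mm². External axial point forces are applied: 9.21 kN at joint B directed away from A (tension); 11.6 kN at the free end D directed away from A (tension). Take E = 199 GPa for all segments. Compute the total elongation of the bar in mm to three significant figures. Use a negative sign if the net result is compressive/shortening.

Internal axial forces (sectioning from the free end, tension +): N_CD = 11.6 kN, N_BC = 11.6 kN, N_AB = 20.81 kN.
δ_AB = 20810·632/(674·199000) = 0.09806 mm
δ_BC = 11600·860/(1350·199000) = 0.03713 mm
δ_CD = 11600·568/(771·199000) = 0.04294 mm
δ = Σδ_i = 0.1781 mm.

0.178 mm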